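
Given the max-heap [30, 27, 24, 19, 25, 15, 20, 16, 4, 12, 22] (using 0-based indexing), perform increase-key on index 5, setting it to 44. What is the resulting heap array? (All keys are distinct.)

[44, 27, 30, 19, 25, 24, 20, 16, 4, 12, 22]

set index 5 from 15 to 44 → [30, 27, 24, 19, 25, 44, 20, 16, 4, 12, 22]
44 > parent 24 at index 2, swap → [30, 27, 44, 19, 25, 24, 20, 16, 4, 12, 22]
44 > parent 30 at index 0, swap → [44, 27, 30, 19, 25, 24, 20, 16, 4, 12, 22]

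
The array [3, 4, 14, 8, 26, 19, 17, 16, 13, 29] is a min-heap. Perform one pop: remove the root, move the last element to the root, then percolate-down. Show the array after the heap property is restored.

[4, 8, 14, 13, 26, 19, 17, 16, 29]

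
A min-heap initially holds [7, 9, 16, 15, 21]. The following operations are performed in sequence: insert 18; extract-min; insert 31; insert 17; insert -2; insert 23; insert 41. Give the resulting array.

[-2, 9, 16, 15, 21, 31, 17, 18, 23, 41]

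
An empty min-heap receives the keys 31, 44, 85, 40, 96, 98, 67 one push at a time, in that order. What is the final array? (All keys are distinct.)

[31, 40, 67, 44, 96, 98, 85]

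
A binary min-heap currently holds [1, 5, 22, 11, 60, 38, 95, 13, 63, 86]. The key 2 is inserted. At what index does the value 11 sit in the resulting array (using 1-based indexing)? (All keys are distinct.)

append 2 at index 11 → [1, 5, 22, 11, 60, 38, 95, 13, 63, 86, 2]
2 < parent 60 at index 5, swap → [1, 5, 22, 11, 2, 38, 95, 13, 63, 86, 60]
2 < parent 5 at index 2, swap → [1, 2, 22, 11, 5, 38, 95, 13, 63, 86, 60]
resulting array: [1, 2, 22, 11, 5, 38, 95, 13, 63, 86, 60]

4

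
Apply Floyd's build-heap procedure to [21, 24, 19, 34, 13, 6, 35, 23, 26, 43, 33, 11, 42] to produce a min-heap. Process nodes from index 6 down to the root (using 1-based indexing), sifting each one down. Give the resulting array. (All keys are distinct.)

sift down from index 6: already satisfies heap property
sift down from index 5: already satisfies heap property
sift down from index 4:
  34 vs smaller child 23 at index 8, swap → [21, 24, 19, 23, 13, 6, 35, 34, 26, 43, 33, 11, 42]
sift down from index 3:
  19 vs smaller child 6 at index 6, swap → [21, 24, 6, 23, 13, 19, 35, 34, 26, 43, 33, 11, 42]
  19 vs smaller child 11 at index 12, swap → [21, 24, 6, 23, 13, 11, 35, 34, 26, 43, 33, 19, 42]
sift down from index 2:
  24 vs smaller child 13 at index 5, swap → [21, 13, 6, 23, 24, 11, 35, 34, 26, 43, 33, 19, 42]
sift down from index 1:
  21 vs smaller child 6 at index 3, swap → [6, 13, 21, 23, 24, 11, 35, 34, 26, 43, 33, 19, 42]
  21 vs smaller child 11 at index 6, swap → [6, 13, 11, 23, 24, 21, 35, 34, 26, 43, 33, 19, 42]
  21 vs smaller child 19 at index 12, swap → [6, 13, 11, 23, 24, 19, 35, 34, 26, 43, 33, 21, 42]

[6, 13, 11, 23, 24, 19, 35, 34, 26, 43, 33, 21, 42]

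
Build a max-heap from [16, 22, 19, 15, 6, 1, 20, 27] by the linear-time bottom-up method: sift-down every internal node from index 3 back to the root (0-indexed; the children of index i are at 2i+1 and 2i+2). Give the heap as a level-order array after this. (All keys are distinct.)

sift down from index 3:
  15 vs only child 27 at index 7, swap → [16, 22, 19, 27, 6, 1, 20, 15]
sift down from index 2:
  19 vs larger child 20 at index 6, swap → [16, 22, 20, 27, 6, 1, 19, 15]
sift down from index 1:
  22 vs larger child 27 at index 3, swap → [16, 27, 20, 22, 6, 1, 19, 15]
sift down from index 0:
  16 vs larger child 27 at index 1, swap → [27, 16, 20, 22, 6, 1, 19, 15]
  16 vs larger child 22 at index 3, swap → [27, 22, 20, 16, 6, 1, 19, 15]

[27, 22, 20, 16, 6, 1, 19, 15]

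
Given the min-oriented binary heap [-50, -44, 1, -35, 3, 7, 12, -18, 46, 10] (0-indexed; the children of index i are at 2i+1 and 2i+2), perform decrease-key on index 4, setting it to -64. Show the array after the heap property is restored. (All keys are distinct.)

[-64, -50, 1, -35, -44, 7, 12, -18, 46, 10]

set index 4 from 3 to -64 → [-50, -44, 1, -35, -64, 7, 12, -18, 46, 10]
-64 < parent -44 at index 1, swap → [-50, -64, 1, -35, -44, 7, 12, -18, 46, 10]
-64 < parent -50 at index 0, swap → [-64, -50, 1, -35, -44, 7, 12, -18, 46, 10]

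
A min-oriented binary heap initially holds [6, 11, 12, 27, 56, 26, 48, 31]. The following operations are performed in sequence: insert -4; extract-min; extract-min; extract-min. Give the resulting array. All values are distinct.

[12, 27, 26, 31, 56, 48]

insert -4:
  append -4 at index 8 → [6, 11, 12, 27, 56, 26, 48, 31, -4]
  -4 < parent 27 at index 3, swap → [6, 11, 12, -4, 56, 26, 48, 31, 27]
  -4 < parent 11 at index 1, swap → [6, -4, 12, 11, 56, 26, 48, 31, 27]
  -4 < parent 6 at index 0, swap → [-4, 6, 12, 11, 56, 26, 48, 31, 27]
extract-min → returns -4:
  remove root -4; move last element 27 to root → [27, 6, 12, 11, 56, 26, 48, 31]
  27 vs smaller child 6 at index 1, swap → [6, 27, 12, 11, 56, 26, 48, 31]
  27 vs smaller child 11 at index 3, swap → [6, 11, 12, 27, 56, 26, 48, 31]
extract-min → returns 6:
  remove root 6; move last element 31 to root → [31, 11, 12, 27, 56, 26, 48]
  31 vs smaller child 11 at index 1, swap → [11, 31, 12, 27, 56, 26, 48]
  31 vs smaller child 27 at index 3, swap → [11, 27, 12, 31, 56, 26, 48]
extract-min → returns 11:
  remove root 11; move last element 48 to root → [48, 27, 12, 31, 56, 26]
  48 vs smaller child 12 at index 2, swap → [12, 27, 48, 31, 56, 26]
  48 vs only child 26 at index 5, swap → [12, 27, 26, 31, 56, 48]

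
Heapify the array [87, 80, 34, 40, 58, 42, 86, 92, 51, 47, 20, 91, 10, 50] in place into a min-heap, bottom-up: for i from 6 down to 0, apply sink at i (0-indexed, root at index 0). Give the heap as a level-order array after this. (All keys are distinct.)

sift down from index 6:
  86 vs only child 50 at index 13, swap → [87, 80, 34, 40, 58, 42, 50, 92, 51, 47, 20, 91, 10, 86]
sift down from index 5:
  42 vs smaller child 10 at index 12, swap → [87, 80, 34, 40, 58, 10, 50, 92, 51, 47, 20, 91, 42, 86]
sift down from index 4:
  58 vs smaller child 20 at index 10, swap → [87, 80, 34, 40, 20, 10, 50, 92, 51, 47, 58, 91, 42, 86]
sift down from index 3: already satisfies heap property
sift down from index 2:
  34 vs smaller child 10 at index 5, swap → [87, 80, 10, 40, 20, 34, 50, 92, 51, 47, 58, 91, 42, 86]
sift down from index 1:
  80 vs smaller child 20 at index 4, swap → [87, 20, 10, 40, 80, 34, 50, 92, 51, 47, 58, 91, 42, 86]
  80 vs smaller child 47 at index 9, swap → [87, 20, 10, 40, 47, 34, 50, 92, 51, 80, 58, 91, 42, 86]
sift down from index 0:
  87 vs smaller child 10 at index 2, swap → [10, 20, 87, 40, 47, 34, 50, 92, 51, 80, 58, 91, 42, 86]
  87 vs smaller child 34 at index 5, swap → [10, 20, 34, 40, 47, 87, 50, 92, 51, 80, 58, 91, 42, 86]
  87 vs smaller child 42 at index 12, swap → [10, 20, 34, 40, 47, 42, 50, 92, 51, 80, 58, 91, 87, 86]

[10, 20, 34, 40, 47, 42, 50, 92, 51, 80, 58, 91, 87, 86]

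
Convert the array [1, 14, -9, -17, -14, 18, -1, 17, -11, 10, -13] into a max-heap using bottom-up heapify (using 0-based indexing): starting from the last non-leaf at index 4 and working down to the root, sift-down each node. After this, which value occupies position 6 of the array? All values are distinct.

-1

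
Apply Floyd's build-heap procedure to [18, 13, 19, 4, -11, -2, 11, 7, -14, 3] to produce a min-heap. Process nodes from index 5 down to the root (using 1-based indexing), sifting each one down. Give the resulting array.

[-14, -11, -2, 4, 3, 19, 11, 7, 13, 18]

sift down from index 5: already satisfies heap property
sift down from index 4:
  4 vs smaller child -14 at index 9, swap → [18, 13, 19, -14, -11, -2, 11, 7, 4, 3]
sift down from index 3:
  19 vs smaller child -2 at index 6, swap → [18, 13, -2, -14, -11, 19, 11, 7, 4, 3]
sift down from index 2:
  13 vs smaller child -14 at index 4, swap → [18, -14, -2, 13, -11, 19, 11, 7, 4, 3]
  13 vs smaller child 4 at index 9, swap → [18, -14, -2, 4, -11, 19, 11, 7, 13, 3]
sift down from index 1:
  18 vs smaller child -14 at index 2, swap → [-14, 18, -2, 4, -11, 19, 11, 7, 13, 3]
  18 vs smaller child -11 at index 5, swap → [-14, -11, -2, 4, 18, 19, 11, 7, 13, 3]
  18 vs only child 3 at index 10, swap → [-14, -11, -2, 4, 3, 19, 11, 7, 13, 18]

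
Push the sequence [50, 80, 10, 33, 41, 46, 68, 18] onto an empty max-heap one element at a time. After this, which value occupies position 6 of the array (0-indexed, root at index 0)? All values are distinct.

46

Insert 50:
  append 50 at index 0 → [50] (no swap needed)
Insert 80:
  append 80 at index 1 → [50, 80]
  80 > parent 50 at index 0, swap → [80, 50]
Insert 10:
  append 10 at index 2 → [80, 50, 10] (no swap needed)
Insert 33:
  append 33 at index 3 → [80, 50, 10, 33] (no swap needed)
Insert 41:
  append 41 at index 4 → [80, 50, 10, 33, 41] (no swap needed)
Insert 46:
  append 46 at index 5 → [80, 50, 10, 33, 41, 46]
  46 > parent 10 at index 2, swap → [80, 50, 46, 33, 41, 10]
Insert 68:
  append 68 at index 6 → [80, 50, 46, 33, 41, 10, 68]
  68 > parent 46 at index 2, swap → [80, 50, 68, 33, 41, 10, 46]
Insert 18:
  append 18 at index 7 → [80, 50, 68, 33, 41, 10, 46, 18] (no swap needed)
resulting array: [80, 50, 68, 33, 41, 10, 46, 18]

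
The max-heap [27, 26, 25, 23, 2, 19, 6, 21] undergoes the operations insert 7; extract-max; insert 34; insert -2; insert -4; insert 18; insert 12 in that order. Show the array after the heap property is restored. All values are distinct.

[34, 26, 25, 23, 2, 19, 6, 7, 21, -2, -4, 18, 12]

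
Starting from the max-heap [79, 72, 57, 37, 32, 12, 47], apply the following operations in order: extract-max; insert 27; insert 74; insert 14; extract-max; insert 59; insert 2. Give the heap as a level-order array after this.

[72, 59, 57, 47, 32, 12, 27, 14, 37, 2]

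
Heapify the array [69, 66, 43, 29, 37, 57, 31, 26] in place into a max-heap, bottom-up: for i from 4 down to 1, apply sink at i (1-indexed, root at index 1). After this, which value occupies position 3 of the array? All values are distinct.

57

sift down from index 4: already satisfies heap property
sift down from index 3:
  43 vs larger child 57 at index 6, swap → [69, 66, 57, 29, 37, 43, 31, 26]
sift down from index 2: already satisfies heap property
sift down from index 1: already satisfies heap property
resulting array: [69, 66, 57, 29, 37, 43, 31, 26]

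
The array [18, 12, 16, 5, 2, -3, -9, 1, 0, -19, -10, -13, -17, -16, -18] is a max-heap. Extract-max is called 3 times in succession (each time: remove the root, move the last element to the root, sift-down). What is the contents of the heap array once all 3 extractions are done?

extract-max #1 returns 18:
  remove root 18; move last element -18 to root → [-18, 12, 16, 5, 2, -3, -9, 1, 0, -19, -10, -13, -17, -16]
  -18 vs larger child 16 at index 2, swap → [16, 12, -18, 5, 2, -3, -9, 1, 0, -19, -10, -13, -17, -16]
  -18 vs larger child -3 at index 5, swap → [16, 12, -3, 5, 2, -18, -9, 1, 0, -19, -10, -13, -17, -16]
  -18 vs larger child -13 at index 11, swap → [16, 12, -3, 5, 2, -13, -9, 1, 0, -19, -10, -18, -17, -16]
extract-max #2 returns 16:
  remove root 16; move last element -16 to root → [-16, 12, -3, 5, 2, -13, -9, 1, 0, -19, -10, -18, -17]
  -16 vs larger child 12 at index 1, swap → [12, -16, -3, 5, 2, -13, -9, 1, 0, -19, -10, -18, -17]
  -16 vs larger child 5 at index 3, swap → [12, 5, -3, -16, 2, -13, -9, 1, 0, -19, -10, -18, -17]
  -16 vs larger child 1 at index 7, swap → [12, 5, -3, 1, 2, -13, -9, -16, 0, -19, -10, -18, -17]
extract-max #3 returns 12:
  remove root 12; move last element -17 to root → [-17, 5, -3, 1, 2, -13, -9, -16, 0, -19, -10, -18]
  -17 vs larger child 5 at index 1, swap → [5, -17, -3, 1, 2, -13, -9, -16, 0, -19, -10, -18]
  -17 vs larger child 2 at index 4, swap → [5, 2, -3, 1, -17, -13, -9, -16, 0, -19, -10, -18]
  -17 vs larger child -10 at index 10, swap → [5, 2, -3, 1, -10, -13, -9, -16, 0, -19, -17, -18]

[5, 2, -3, 1, -10, -13, -9, -16, 0, -19, -17, -18]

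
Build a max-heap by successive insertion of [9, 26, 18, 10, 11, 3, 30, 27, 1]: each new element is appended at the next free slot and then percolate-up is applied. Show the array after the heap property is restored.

Insert 9:
  append 9 at index 0 → [9] (no swap needed)
Insert 26:
  append 26 at index 1 → [9, 26]
  26 > parent 9 at index 0, swap → [26, 9]
Insert 18:
  append 18 at index 2 → [26, 9, 18] (no swap needed)
Insert 10:
  append 10 at index 3 → [26, 9, 18, 10]
  10 > parent 9 at index 1, swap → [26, 10, 18, 9]
Insert 11:
  append 11 at index 4 → [26, 10, 18, 9, 11]
  11 > parent 10 at index 1, swap → [26, 11, 18, 9, 10]
Insert 3:
  append 3 at index 5 → [26, 11, 18, 9, 10, 3] (no swap needed)
Insert 30:
  append 30 at index 6 → [26, 11, 18, 9, 10, 3, 30]
  30 > parent 18 at index 2, swap → [26, 11, 30, 9, 10, 3, 18]
  30 > parent 26 at index 0, swap → [30, 11, 26, 9, 10, 3, 18]
Insert 27:
  append 27 at index 7 → [30, 11, 26, 9, 10, 3, 18, 27]
  27 > parent 9 at index 3, swap → [30, 11, 26, 27, 10, 3, 18, 9]
  27 > parent 11 at index 1, swap → [30, 27, 26, 11, 10, 3, 18, 9]
Insert 1:
  append 1 at index 8 → [30, 27, 26, 11, 10, 3, 18, 9, 1] (no swap needed)

[30, 27, 26, 11, 10, 3, 18, 9, 1]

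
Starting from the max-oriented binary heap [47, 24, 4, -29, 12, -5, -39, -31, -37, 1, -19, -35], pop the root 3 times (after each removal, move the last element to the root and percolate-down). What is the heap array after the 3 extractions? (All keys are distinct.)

[4, 1, -5, -29, -19, -35, -39, -31, -37]

extract-max #1 returns 47:
  remove root 47; move last element -35 to root → [-35, 24, 4, -29, 12, -5, -39, -31, -37, 1, -19]
  -35 vs larger child 24 at index 1, swap → [24, -35, 4, -29, 12, -5, -39, -31, -37, 1, -19]
  -35 vs larger child 12 at index 4, swap → [24, 12, 4, -29, -35, -5, -39, -31, -37, 1, -19]
  -35 vs larger child 1 at index 9, swap → [24, 12, 4, -29, 1, -5, -39, -31, -37, -35, -19]
extract-max #2 returns 24:
  remove root 24; move last element -19 to root → [-19, 12, 4, -29, 1, -5, -39, -31, -37, -35]
  -19 vs larger child 12 at index 1, swap → [12, -19, 4, -29, 1, -5, -39, -31, -37, -35]
  -19 vs larger child 1 at index 4, swap → [12, 1, 4, -29, -19, -5, -39, -31, -37, -35]
extract-max #3 returns 12:
  remove root 12; move last element -35 to root → [-35, 1, 4, -29, -19, -5, -39, -31, -37]
  -35 vs larger child 4 at index 2, swap → [4, 1, -35, -29, -19, -5, -39, -31, -37]
  -35 vs larger child -5 at index 5, swap → [4, 1, -5, -29, -19, -35, -39, -31, -37]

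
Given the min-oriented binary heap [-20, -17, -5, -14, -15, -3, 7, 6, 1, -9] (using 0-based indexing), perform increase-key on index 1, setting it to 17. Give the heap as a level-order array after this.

set index 1 from -17 to 17 → [-20, 17, -5, -14, -15, -3, 7, 6, 1, -9]
17 vs smaller child -15 at index 4, swap → [-20, -15, -5, -14, 17, -3, 7, 6, 1, -9]
17 vs only child -9 at index 9, swap → [-20, -15, -5, -14, -9, -3, 7, 6, 1, 17]

[-20, -15, -5, -14, -9, -3, 7, 6, 1, 17]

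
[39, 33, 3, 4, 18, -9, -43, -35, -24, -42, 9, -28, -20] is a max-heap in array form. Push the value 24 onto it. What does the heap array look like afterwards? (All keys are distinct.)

append 24 at index 13 → [39, 33, 3, 4, 18, -9, -43, -35, -24, -42, 9, -28, -20, 24]
24 > parent -43 at index 6, swap → [39, 33, 3, 4, 18, -9, 24, -35, -24, -42, 9, -28, -20, -43]
24 > parent 3 at index 2, swap → [39, 33, 24, 4, 18, -9, 3, -35, -24, -42, 9, -28, -20, -43]

[39, 33, 24, 4, 18, -9, 3, -35, -24, -42, 9, -28, -20, -43]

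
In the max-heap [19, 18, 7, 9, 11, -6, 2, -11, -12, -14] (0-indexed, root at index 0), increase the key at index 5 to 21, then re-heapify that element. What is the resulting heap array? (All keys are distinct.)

[21, 18, 19, 9, 11, 7, 2, -11, -12, -14]

set index 5 from -6 to 21 → [19, 18, 7, 9, 11, 21, 2, -11, -12, -14]
21 > parent 7 at index 2, swap → [19, 18, 21, 9, 11, 7, 2, -11, -12, -14]
21 > parent 19 at index 0, swap → [21, 18, 19, 9, 11, 7, 2, -11, -12, -14]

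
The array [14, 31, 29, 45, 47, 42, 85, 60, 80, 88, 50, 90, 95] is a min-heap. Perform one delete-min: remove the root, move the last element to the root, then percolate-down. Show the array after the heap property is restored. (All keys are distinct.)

remove root 14; move last element 95 to root → [95, 31, 29, 45, 47, 42, 85, 60, 80, 88, 50, 90]
95 vs smaller child 29 at index 2, swap → [29, 31, 95, 45, 47, 42, 85, 60, 80, 88, 50, 90]
95 vs smaller child 42 at index 5, swap → [29, 31, 42, 45, 47, 95, 85, 60, 80, 88, 50, 90]
95 vs only child 90 at index 11, swap → [29, 31, 42, 45, 47, 90, 85, 60, 80, 88, 50, 95]

[29, 31, 42, 45, 47, 90, 85, 60, 80, 88, 50, 95]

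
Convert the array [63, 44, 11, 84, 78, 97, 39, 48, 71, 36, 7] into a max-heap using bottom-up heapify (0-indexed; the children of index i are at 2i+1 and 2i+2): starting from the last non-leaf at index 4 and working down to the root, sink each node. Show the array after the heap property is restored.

[97, 84, 63, 71, 78, 11, 39, 48, 44, 36, 7]

sift down from index 4: already satisfies heap property
sift down from index 3: already satisfies heap property
sift down from index 2:
  11 vs larger child 97 at index 5, swap → [63, 44, 97, 84, 78, 11, 39, 48, 71, 36, 7]
sift down from index 1:
  44 vs larger child 84 at index 3, swap → [63, 84, 97, 44, 78, 11, 39, 48, 71, 36, 7]
  44 vs larger child 71 at index 8, swap → [63, 84, 97, 71, 78, 11, 39, 48, 44, 36, 7]
sift down from index 0:
  63 vs larger child 97 at index 2, swap → [97, 84, 63, 71, 78, 11, 39, 48, 44, 36, 7]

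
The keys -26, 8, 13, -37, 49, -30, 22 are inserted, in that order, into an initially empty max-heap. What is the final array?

Insert -26:
  append -26 at index 0 → [-26] (no swap needed)
Insert 8:
  append 8 at index 1 → [-26, 8]
  8 > parent -26 at index 0, swap → [8, -26]
Insert 13:
  append 13 at index 2 → [8, -26, 13]
  13 > parent 8 at index 0, swap → [13, -26, 8]
Insert -37:
  append -37 at index 3 → [13, -26, 8, -37] (no swap needed)
Insert 49:
  append 49 at index 4 → [13, -26, 8, -37, 49]
  49 > parent -26 at index 1, swap → [13, 49, 8, -37, -26]
  49 > parent 13 at index 0, swap → [49, 13, 8, -37, -26]
Insert -30:
  append -30 at index 5 → [49, 13, 8, -37, -26, -30] (no swap needed)
Insert 22:
  append 22 at index 6 → [49, 13, 8, -37, -26, -30, 22]
  22 > parent 8 at index 2, swap → [49, 13, 22, -37, -26, -30, 8]

[49, 13, 22, -37, -26, -30, 8]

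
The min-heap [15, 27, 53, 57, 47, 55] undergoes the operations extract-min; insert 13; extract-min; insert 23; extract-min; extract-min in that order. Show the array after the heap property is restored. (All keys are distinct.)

[47, 55, 53, 57]

extract-min → returns 15:
  remove root 15; move last element 55 to root → [55, 27, 53, 57, 47]
  55 vs smaller child 27 at index 1, swap → [27, 55, 53, 57, 47]
  55 vs smaller child 47 at index 4, swap → [27, 47, 53, 57, 55]
insert 13:
  append 13 at index 5 → [27, 47, 53, 57, 55, 13]
  13 < parent 53 at index 2, swap → [27, 47, 13, 57, 55, 53]
  13 < parent 27 at index 0, swap → [13, 47, 27, 57, 55, 53]
extract-min → returns 13:
  remove root 13; move last element 53 to root → [53, 47, 27, 57, 55]
  53 vs smaller child 27 at index 2, swap → [27, 47, 53, 57, 55]
insert 23:
  append 23 at index 5 → [27, 47, 53, 57, 55, 23]
  23 < parent 53 at index 2, swap → [27, 47, 23, 57, 55, 53]
  23 < parent 27 at index 0, swap → [23, 47, 27, 57, 55, 53]
extract-min → returns 23:
  remove root 23; move last element 53 to root → [53, 47, 27, 57, 55]
  53 vs smaller child 27 at index 2, swap → [27, 47, 53, 57, 55]
extract-min → returns 27:
  remove root 27; move last element 55 to root → [55, 47, 53, 57]
  55 vs smaller child 47 at index 1, swap → [47, 55, 53, 57]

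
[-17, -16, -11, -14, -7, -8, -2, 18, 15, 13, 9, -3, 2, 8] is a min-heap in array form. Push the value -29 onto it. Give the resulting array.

[-29, -16, -17, -14, -7, -8, -11, 18, 15, 13, 9, -3, 2, 8, -2]

append -29 at index 14 → [-17, -16, -11, -14, -7, -8, -2, 18, 15, 13, 9, -3, 2, 8, -29]
-29 < parent -2 at index 6, swap → [-17, -16, -11, -14, -7, -8, -29, 18, 15, 13, 9, -3, 2, 8, -2]
-29 < parent -11 at index 2, swap → [-17, -16, -29, -14, -7, -8, -11, 18, 15, 13, 9, -3, 2, 8, -2]
-29 < parent -17 at index 0, swap → [-29, -16, -17, -14, -7, -8, -11, 18, 15, 13, 9, -3, 2, 8, -2]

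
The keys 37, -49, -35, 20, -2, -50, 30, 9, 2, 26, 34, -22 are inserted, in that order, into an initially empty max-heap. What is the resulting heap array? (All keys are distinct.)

Insert 37:
  append 37 at index 0 → [37] (no swap needed)
Insert -49:
  append -49 at index 1 → [37, -49] (no swap needed)
Insert -35:
  append -35 at index 2 → [37, -49, -35] (no swap needed)
Insert 20:
  append 20 at index 3 → [37, -49, -35, 20]
  20 > parent -49 at index 1, swap → [37, 20, -35, -49]
Insert -2:
  append -2 at index 4 → [37, 20, -35, -49, -2] (no swap needed)
Insert -50:
  append -50 at index 5 → [37, 20, -35, -49, -2, -50] (no swap needed)
Insert 30:
  append 30 at index 6 → [37, 20, -35, -49, -2, -50, 30]
  30 > parent -35 at index 2, swap → [37, 20, 30, -49, -2, -50, -35]
Insert 9:
  append 9 at index 7 → [37, 20, 30, -49, -2, -50, -35, 9]
  9 > parent -49 at index 3, swap → [37, 20, 30, 9, -2, -50, -35, -49]
Insert 2:
  append 2 at index 8 → [37, 20, 30, 9, -2, -50, -35, -49, 2] (no swap needed)
Insert 26:
  append 26 at index 9 → [37, 20, 30, 9, -2, -50, -35, -49, 2, 26]
  26 > parent -2 at index 4, swap → [37, 20, 30, 9, 26, -50, -35, -49, 2, -2]
  26 > parent 20 at index 1, swap → [37, 26, 30, 9, 20, -50, -35, -49, 2, -2]
Insert 34:
  append 34 at index 10 → [37, 26, 30, 9, 20, -50, -35, -49, 2, -2, 34]
  34 > parent 20 at index 4, swap → [37, 26, 30, 9, 34, -50, -35, -49, 2, -2, 20]
  34 > parent 26 at index 1, swap → [37, 34, 30, 9, 26, -50, -35, -49, 2, -2, 20]
Insert -22:
  append -22 at index 11 → [37, 34, 30, 9, 26, -50, -35, -49, 2, -2, 20, -22]
  -22 > parent -50 at index 5, swap → [37, 34, 30, 9, 26, -22, -35, -49, 2, -2, 20, -50]

[37, 34, 30, 9, 26, -22, -35, -49, 2, -2, 20, -50]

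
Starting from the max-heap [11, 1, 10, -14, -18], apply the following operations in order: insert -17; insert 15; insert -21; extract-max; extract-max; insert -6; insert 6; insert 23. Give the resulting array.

[23, 10, -6, 6, -18, -21, -17, -14, 1]

insert -17:
  append -17 at index 5 → [11, 1, 10, -14, -18, -17] (no swap needed)
insert 15:
  append 15 at index 6 → [11, 1, 10, -14, -18, -17, 15]
  15 > parent 10 at index 2, swap → [11, 1, 15, -14, -18, -17, 10]
  15 > parent 11 at index 0, swap → [15, 1, 11, -14, -18, -17, 10]
insert -21:
  append -21 at index 7 → [15, 1, 11, -14, -18, -17, 10, -21] (no swap needed)
extract-max → returns 15:
  remove root 15; move last element -21 to root → [-21, 1, 11, -14, -18, -17, 10]
  -21 vs larger child 11 at index 2, swap → [11, 1, -21, -14, -18, -17, 10]
  -21 vs larger child 10 at index 6, swap → [11, 1, 10, -14, -18, -17, -21]
extract-max → returns 11:
  remove root 11; move last element -21 to root → [-21, 1, 10, -14, -18, -17]
  -21 vs larger child 10 at index 2, swap → [10, 1, -21, -14, -18, -17]
  -21 vs only child -17 at index 5, swap → [10, 1, -17, -14, -18, -21]
insert -6:
  append -6 at index 6 → [10, 1, -17, -14, -18, -21, -6]
  -6 > parent -17 at index 2, swap → [10, 1, -6, -14, -18, -21, -17]
insert 6:
  append 6 at index 7 → [10, 1, -6, -14, -18, -21, -17, 6]
  6 > parent -14 at index 3, swap → [10, 1, -6, 6, -18, -21, -17, -14]
  6 > parent 1 at index 1, swap → [10, 6, -6, 1, -18, -21, -17, -14]
insert 23:
  append 23 at index 8 → [10, 6, -6, 1, -18, -21, -17, -14, 23]
  23 > parent 1 at index 3, swap → [10, 6, -6, 23, -18, -21, -17, -14, 1]
  23 > parent 6 at index 1, swap → [10, 23, -6, 6, -18, -21, -17, -14, 1]
  23 > parent 10 at index 0, swap → [23, 10, -6, 6, -18, -21, -17, -14, 1]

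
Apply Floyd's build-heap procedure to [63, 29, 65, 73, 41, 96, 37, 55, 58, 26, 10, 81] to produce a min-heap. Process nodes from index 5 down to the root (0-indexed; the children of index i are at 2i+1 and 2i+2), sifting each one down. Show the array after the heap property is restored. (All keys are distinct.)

[10, 26, 37, 55, 29, 81, 65, 73, 58, 63, 41, 96]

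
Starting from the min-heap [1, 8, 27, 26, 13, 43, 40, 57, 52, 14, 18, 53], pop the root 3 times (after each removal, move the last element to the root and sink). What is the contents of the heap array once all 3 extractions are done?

extract-min #1 returns 1:
  remove root 1; move last element 53 to root → [53, 8, 27, 26, 13, 43, 40, 57, 52, 14, 18]
  53 vs smaller child 8 at index 1, swap → [8, 53, 27, 26, 13, 43, 40, 57, 52, 14, 18]
  53 vs smaller child 13 at index 4, swap → [8, 13, 27, 26, 53, 43, 40, 57, 52, 14, 18]
  53 vs smaller child 14 at index 9, swap → [8, 13, 27, 26, 14, 43, 40, 57, 52, 53, 18]
extract-min #2 returns 8:
  remove root 8; move last element 18 to root → [18, 13, 27, 26, 14, 43, 40, 57, 52, 53]
  18 vs smaller child 13 at index 1, swap → [13, 18, 27, 26, 14, 43, 40, 57, 52, 53]
  18 vs smaller child 14 at index 4, swap → [13, 14, 27, 26, 18, 43, 40, 57, 52, 53]
extract-min #3 returns 13:
  remove root 13; move last element 53 to root → [53, 14, 27, 26, 18, 43, 40, 57, 52]
  53 vs smaller child 14 at index 1, swap → [14, 53, 27, 26, 18, 43, 40, 57, 52]
  53 vs smaller child 18 at index 4, swap → [14, 18, 27, 26, 53, 43, 40, 57, 52]

[14, 18, 27, 26, 53, 43, 40, 57, 52]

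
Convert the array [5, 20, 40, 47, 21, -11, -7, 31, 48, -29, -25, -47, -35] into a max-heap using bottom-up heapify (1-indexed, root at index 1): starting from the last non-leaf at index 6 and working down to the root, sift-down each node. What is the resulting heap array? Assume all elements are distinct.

[48, 47, 40, 31, 21, -11, -7, 5, 20, -29, -25, -47, -35]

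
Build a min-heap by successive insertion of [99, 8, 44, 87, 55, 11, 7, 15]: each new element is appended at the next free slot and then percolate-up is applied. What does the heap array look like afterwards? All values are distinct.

[7, 15, 8, 55, 87, 44, 11, 99]

Insert 99:
  append 99 at index 0 → [99] (no swap needed)
Insert 8:
  append 8 at index 1 → [99, 8]
  8 < parent 99 at index 0, swap → [8, 99]
Insert 44:
  append 44 at index 2 → [8, 99, 44] (no swap needed)
Insert 87:
  append 87 at index 3 → [8, 99, 44, 87]
  87 < parent 99 at index 1, swap → [8, 87, 44, 99]
Insert 55:
  append 55 at index 4 → [8, 87, 44, 99, 55]
  55 < parent 87 at index 1, swap → [8, 55, 44, 99, 87]
Insert 11:
  append 11 at index 5 → [8, 55, 44, 99, 87, 11]
  11 < parent 44 at index 2, swap → [8, 55, 11, 99, 87, 44]
Insert 7:
  append 7 at index 6 → [8, 55, 11, 99, 87, 44, 7]
  7 < parent 11 at index 2, swap → [8, 55, 7, 99, 87, 44, 11]
  7 < parent 8 at index 0, swap → [7, 55, 8, 99, 87, 44, 11]
Insert 15:
  append 15 at index 7 → [7, 55, 8, 99, 87, 44, 11, 15]
  15 < parent 99 at index 3, swap → [7, 55, 8, 15, 87, 44, 11, 99]
  15 < parent 55 at index 1, swap → [7, 15, 8, 55, 87, 44, 11, 99]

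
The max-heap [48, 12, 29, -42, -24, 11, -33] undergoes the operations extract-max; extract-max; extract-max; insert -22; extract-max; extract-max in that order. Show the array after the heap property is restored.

[-24, -42, -33]

extract-max → returns 48:
  remove root 48; move last element -33 to root → [-33, 12, 29, -42, -24, 11]
  -33 vs larger child 29 at index 2, swap → [29, 12, -33, -42, -24, 11]
  -33 vs only child 11 at index 5, swap → [29, 12, 11, -42, -24, -33]
extract-max → returns 29:
  remove root 29; move last element -33 to root → [-33, 12, 11, -42, -24]
  -33 vs larger child 12 at index 1, swap → [12, -33, 11, -42, -24]
  -33 vs larger child -24 at index 4, swap → [12, -24, 11, -42, -33]
extract-max → returns 12:
  remove root 12; move last element -33 to root → [-33, -24, 11, -42]
  -33 vs larger child 11 at index 2, swap → [11, -24, -33, -42]
insert -22:
  append -22 at index 4 → [11, -24, -33, -42, -22]
  -22 > parent -24 at index 1, swap → [11, -22, -33, -42, -24]
extract-max → returns 11:
  remove root 11; move last element -24 to root → [-24, -22, -33, -42]
  -24 vs larger child -22 at index 1, swap → [-22, -24, -33, -42]
extract-max → returns -22:
  remove root -22; move last element -42 to root → [-42, -24, -33]
  -42 vs larger child -24 at index 1, swap → [-24, -42, -33]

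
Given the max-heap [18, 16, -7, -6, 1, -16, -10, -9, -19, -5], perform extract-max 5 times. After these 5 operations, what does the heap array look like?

[-7, -9, -16, -10, -19]

extract-max #1 returns 18:
  remove root 18; move last element -5 to root → [-5, 16, -7, -6, 1, -16, -10, -9, -19]
  -5 vs larger child 16 at index 1, swap → [16, -5, -7, -6, 1, -16, -10, -9, -19]
  -5 vs larger child 1 at index 4, swap → [16, 1, -7, -6, -5, -16, -10, -9, -19]
extract-max #2 returns 16:
  remove root 16; move last element -19 to root → [-19, 1, -7, -6, -5, -16, -10, -9]
  -19 vs larger child 1 at index 1, swap → [1, -19, -7, -6, -5, -16, -10, -9]
  -19 vs larger child -5 at index 4, swap → [1, -5, -7, -6, -19, -16, -10, -9]
extract-max #3 returns 1:
  remove root 1; move last element -9 to root → [-9, -5, -7, -6, -19, -16, -10]
  -9 vs larger child -5 at index 1, swap → [-5, -9, -7, -6, -19, -16, -10]
  -9 vs larger child -6 at index 3, swap → [-5, -6, -7, -9, -19, -16, -10]
extract-max #4 returns -5:
  remove root -5; move last element -10 to root → [-10, -6, -7, -9, -19, -16]
  -10 vs larger child -6 at index 1, swap → [-6, -10, -7, -9, -19, -16]
  -10 vs larger child -9 at index 3, swap → [-6, -9, -7, -10, -19, -16]
extract-max #5 returns -6:
  remove root -6; move last element -16 to root → [-16, -9, -7, -10, -19]
  -16 vs larger child -7 at index 2, swap → [-7, -9, -16, -10, -19]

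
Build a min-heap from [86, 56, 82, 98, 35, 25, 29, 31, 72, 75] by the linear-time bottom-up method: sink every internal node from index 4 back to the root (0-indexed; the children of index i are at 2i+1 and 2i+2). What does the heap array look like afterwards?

[25, 31, 29, 56, 35, 82, 86, 98, 72, 75]

sift down from index 4: already satisfies heap property
sift down from index 3:
  98 vs smaller child 31 at index 7, swap → [86, 56, 82, 31, 35, 25, 29, 98, 72, 75]
sift down from index 2:
  82 vs smaller child 25 at index 5, swap → [86, 56, 25, 31, 35, 82, 29, 98, 72, 75]
sift down from index 1:
  56 vs smaller child 31 at index 3, swap → [86, 31, 25, 56, 35, 82, 29, 98, 72, 75]
sift down from index 0:
  86 vs smaller child 25 at index 2, swap → [25, 31, 86, 56, 35, 82, 29, 98, 72, 75]
  86 vs smaller child 29 at index 6, swap → [25, 31, 29, 56, 35, 82, 86, 98, 72, 75]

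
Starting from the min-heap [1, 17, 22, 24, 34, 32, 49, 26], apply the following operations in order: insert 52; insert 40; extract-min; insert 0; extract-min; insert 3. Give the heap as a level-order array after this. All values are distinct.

[3, 17, 22, 26, 24, 32, 49, 40, 52, 34]

insert 52:
  append 52 at index 8 → [1, 17, 22, 24, 34, 32, 49, 26, 52] (no swap needed)
insert 40:
  append 40 at index 9 → [1, 17, 22, 24, 34, 32, 49, 26, 52, 40] (no swap needed)
extract-min → returns 1:
  remove root 1; move last element 40 to root → [40, 17, 22, 24, 34, 32, 49, 26, 52]
  40 vs smaller child 17 at index 1, swap → [17, 40, 22, 24, 34, 32, 49, 26, 52]
  40 vs smaller child 24 at index 3, swap → [17, 24, 22, 40, 34, 32, 49, 26, 52]
  40 vs smaller child 26 at index 7, swap → [17, 24, 22, 26, 34, 32, 49, 40, 52]
insert 0:
  append 0 at index 9 → [17, 24, 22, 26, 34, 32, 49, 40, 52, 0]
  0 < parent 34 at index 4, swap → [17, 24, 22, 26, 0, 32, 49, 40, 52, 34]
  0 < parent 24 at index 1, swap → [17, 0, 22, 26, 24, 32, 49, 40, 52, 34]
  0 < parent 17 at index 0, swap → [0, 17, 22, 26, 24, 32, 49, 40, 52, 34]
extract-min → returns 0:
  remove root 0; move last element 34 to root → [34, 17, 22, 26, 24, 32, 49, 40, 52]
  34 vs smaller child 17 at index 1, swap → [17, 34, 22, 26, 24, 32, 49, 40, 52]
  34 vs smaller child 24 at index 4, swap → [17, 24, 22, 26, 34, 32, 49, 40, 52]
insert 3:
  append 3 at index 9 → [17, 24, 22, 26, 34, 32, 49, 40, 52, 3]
  3 < parent 34 at index 4, swap → [17, 24, 22, 26, 3, 32, 49, 40, 52, 34]
  3 < parent 24 at index 1, swap → [17, 3, 22, 26, 24, 32, 49, 40, 52, 34]
  3 < parent 17 at index 0, swap → [3, 17, 22, 26, 24, 32, 49, 40, 52, 34]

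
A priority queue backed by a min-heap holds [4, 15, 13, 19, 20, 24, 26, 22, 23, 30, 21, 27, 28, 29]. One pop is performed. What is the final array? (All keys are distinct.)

remove root 4; move last element 29 to root → [29, 15, 13, 19, 20, 24, 26, 22, 23, 30, 21, 27, 28]
29 vs smaller child 13 at index 2, swap → [13, 15, 29, 19, 20, 24, 26, 22, 23, 30, 21, 27, 28]
29 vs smaller child 24 at index 5, swap → [13, 15, 24, 19, 20, 29, 26, 22, 23, 30, 21, 27, 28]
29 vs smaller child 27 at index 11, swap → [13, 15, 24, 19, 20, 27, 26, 22, 23, 30, 21, 29, 28]

[13, 15, 24, 19, 20, 27, 26, 22, 23, 30, 21, 29, 28]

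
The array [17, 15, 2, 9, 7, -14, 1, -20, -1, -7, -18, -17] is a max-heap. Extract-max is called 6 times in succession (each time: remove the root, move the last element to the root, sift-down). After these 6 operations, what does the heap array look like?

[-1, -7, -14, -17, -18, -20]

extract-max #1 returns 17:
  remove root 17; move last element -17 to root → [-17, 15, 2, 9, 7, -14, 1, -20, -1, -7, -18]
  -17 vs larger child 15 at index 1, swap → [15, -17, 2, 9, 7, -14, 1, -20, -1, -7, -18]
  -17 vs larger child 9 at index 3, swap → [15, 9, 2, -17, 7, -14, 1, -20, -1, -7, -18]
  -17 vs larger child -1 at index 8, swap → [15, 9, 2, -1, 7, -14, 1, -20, -17, -7, -18]
extract-max #2 returns 15:
  remove root 15; move last element -18 to root → [-18, 9, 2, -1, 7, -14, 1, -20, -17, -7]
  -18 vs larger child 9 at index 1, swap → [9, -18, 2, -1, 7, -14, 1, -20, -17, -7]
  -18 vs larger child 7 at index 4, swap → [9, 7, 2, -1, -18, -14, 1, -20, -17, -7]
  -18 vs only child -7 at index 9, swap → [9, 7, 2, -1, -7, -14, 1, -20, -17, -18]
extract-max #3 returns 9:
  remove root 9; move last element -18 to root → [-18, 7, 2, -1, -7, -14, 1, -20, -17]
  -18 vs larger child 7 at index 1, swap → [7, -18, 2, -1, -7, -14, 1, -20, -17]
  -18 vs larger child -1 at index 3, swap → [7, -1, 2, -18, -7, -14, 1, -20, -17]
  -18 vs larger child -17 at index 8, swap → [7, -1, 2, -17, -7, -14, 1, -20, -18]
extract-max #4 returns 7:
  remove root 7; move last element -18 to root → [-18, -1, 2, -17, -7, -14, 1, -20]
  -18 vs larger child 2 at index 2, swap → [2, -1, -18, -17, -7, -14, 1, -20]
  -18 vs larger child 1 at index 6, swap → [2, -1, 1, -17, -7, -14, -18, -20]
extract-max #5 returns 2:
  remove root 2; move last element -20 to root → [-20, -1, 1, -17, -7, -14, -18]
  -20 vs larger child 1 at index 2, swap → [1, -1, -20, -17, -7, -14, -18]
  -20 vs larger child -14 at index 5, swap → [1, -1, -14, -17, -7, -20, -18]
extract-max #6 returns 1:
  remove root 1; move last element -18 to root → [-18, -1, -14, -17, -7, -20]
  -18 vs larger child -1 at index 1, swap → [-1, -18, -14, -17, -7, -20]
  -18 vs larger child -7 at index 4, swap → [-1, -7, -14, -17, -18, -20]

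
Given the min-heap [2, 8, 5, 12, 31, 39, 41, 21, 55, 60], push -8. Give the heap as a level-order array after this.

append -8 at index 10 → [2, 8, 5, 12, 31, 39, 41, 21, 55, 60, -8]
-8 < parent 31 at index 4, swap → [2, 8, 5, 12, -8, 39, 41, 21, 55, 60, 31]
-8 < parent 8 at index 1, swap → [2, -8, 5, 12, 8, 39, 41, 21, 55, 60, 31]
-8 < parent 2 at index 0, swap → [-8, 2, 5, 12, 8, 39, 41, 21, 55, 60, 31]

[-8, 2, 5, 12, 8, 39, 41, 21, 55, 60, 31]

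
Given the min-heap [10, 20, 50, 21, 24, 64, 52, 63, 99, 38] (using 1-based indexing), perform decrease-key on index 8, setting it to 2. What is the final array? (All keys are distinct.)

[2, 10, 50, 20, 24, 64, 52, 21, 99, 38]

set index 8 from 63 to 2 → [10, 20, 50, 21, 24, 64, 52, 2, 99, 38]
2 < parent 21 at index 4, swap → [10, 20, 50, 2, 24, 64, 52, 21, 99, 38]
2 < parent 20 at index 2, swap → [10, 2, 50, 20, 24, 64, 52, 21, 99, 38]
2 < parent 10 at index 1, swap → [2, 10, 50, 20, 24, 64, 52, 21, 99, 38]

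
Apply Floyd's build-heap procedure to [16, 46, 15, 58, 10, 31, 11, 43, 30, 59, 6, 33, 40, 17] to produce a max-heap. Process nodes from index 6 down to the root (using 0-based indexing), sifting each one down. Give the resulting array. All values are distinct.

[59, 58, 40, 43, 46, 33, 17, 16, 30, 10, 6, 15, 31, 11]

sift down from index 6:
  11 vs only child 17 at index 13, swap → [16, 46, 15, 58, 10, 31, 17, 43, 30, 59, 6, 33, 40, 11]
sift down from index 5:
  31 vs larger child 40 at index 12, swap → [16, 46, 15, 58, 10, 40, 17, 43, 30, 59, 6, 33, 31, 11]
sift down from index 4:
  10 vs larger child 59 at index 9, swap → [16, 46, 15, 58, 59, 40, 17, 43, 30, 10, 6, 33, 31, 11]
sift down from index 3: already satisfies heap property
sift down from index 2:
  15 vs larger child 40 at index 5, swap → [16, 46, 40, 58, 59, 15, 17, 43, 30, 10, 6, 33, 31, 11]
  15 vs larger child 33 at index 11, swap → [16, 46, 40, 58, 59, 33, 17, 43, 30, 10, 6, 15, 31, 11]
sift down from index 1:
  46 vs larger child 59 at index 4, swap → [16, 59, 40, 58, 46, 33, 17, 43, 30, 10, 6, 15, 31, 11]
sift down from index 0:
  16 vs larger child 59 at index 1, swap → [59, 16, 40, 58, 46, 33, 17, 43, 30, 10, 6, 15, 31, 11]
  16 vs larger child 58 at index 3, swap → [59, 58, 40, 16, 46, 33, 17, 43, 30, 10, 6, 15, 31, 11]
  16 vs larger child 43 at index 7, swap → [59, 58, 40, 43, 46, 33, 17, 16, 30, 10, 6, 15, 31, 11]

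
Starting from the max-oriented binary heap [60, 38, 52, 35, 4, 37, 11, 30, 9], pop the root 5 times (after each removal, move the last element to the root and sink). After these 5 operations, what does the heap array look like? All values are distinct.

[30, 9, 11, 4]

extract-max #1 returns 60:
  remove root 60; move last element 9 to root → [9, 38, 52, 35, 4, 37, 11, 30]
  9 vs larger child 52 at index 2, swap → [52, 38, 9, 35, 4, 37, 11, 30]
  9 vs larger child 37 at index 5, swap → [52, 38, 37, 35, 4, 9, 11, 30]
extract-max #2 returns 52:
  remove root 52; move last element 30 to root → [30, 38, 37, 35, 4, 9, 11]
  30 vs larger child 38 at index 1, swap → [38, 30, 37, 35, 4, 9, 11]
  30 vs larger child 35 at index 3, swap → [38, 35, 37, 30, 4, 9, 11]
extract-max #3 returns 38:
  remove root 38; move last element 11 to root → [11, 35, 37, 30, 4, 9]
  11 vs larger child 37 at index 2, swap → [37, 35, 11, 30, 4, 9]
extract-max #4 returns 37:
  remove root 37; move last element 9 to root → [9, 35, 11, 30, 4]
  9 vs larger child 35 at index 1, swap → [35, 9, 11, 30, 4]
  9 vs larger child 30 at index 3, swap → [35, 30, 11, 9, 4]
extract-max #5 returns 35:
  remove root 35; move last element 4 to root → [4, 30, 11, 9]
  4 vs larger child 30 at index 1, swap → [30, 4, 11, 9]
  4 vs only child 9 at index 3, swap → [30, 9, 11, 4]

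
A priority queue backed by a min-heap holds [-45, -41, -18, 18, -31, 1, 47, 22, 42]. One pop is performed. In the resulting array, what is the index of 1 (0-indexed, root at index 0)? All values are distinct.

5

remove root -45; move last element 42 to root → [42, -41, -18, 18, -31, 1, 47, 22]
42 vs smaller child -41 at index 1, swap → [-41, 42, -18, 18, -31, 1, 47, 22]
42 vs smaller child -31 at index 4, swap → [-41, -31, -18, 18, 42, 1, 47, 22]
resulting array: [-41, -31, -18, 18, 42, 1, 47, 22]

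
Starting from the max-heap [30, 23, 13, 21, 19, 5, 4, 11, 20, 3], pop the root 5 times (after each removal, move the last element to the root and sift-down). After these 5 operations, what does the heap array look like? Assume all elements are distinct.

extract-max #1 returns 30:
  remove root 30; move last element 3 to root → [3, 23, 13, 21, 19, 5, 4, 11, 20]
  3 vs larger child 23 at index 1, swap → [23, 3, 13, 21, 19, 5, 4, 11, 20]
  3 vs larger child 21 at index 3, swap → [23, 21, 13, 3, 19, 5, 4, 11, 20]
  3 vs larger child 20 at index 8, swap → [23, 21, 13, 20, 19, 5, 4, 11, 3]
extract-max #2 returns 23:
  remove root 23; move last element 3 to root → [3, 21, 13, 20, 19, 5, 4, 11]
  3 vs larger child 21 at index 1, swap → [21, 3, 13, 20, 19, 5, 4, 11]
  3 vs larger child 20 at index 3, swap → [21, 20, 13, 3, 19, 5, 4, 11]
  3 vs only child 11 at index 7, swap → [21, 20, 13, 11, 19, 5, 4, 3]
extract-max #3 returns 21:
  remove root 21; move last element 3 to root → [3, 20, 13, 11, 19, 5, 4]
  3 vs larger child 20 at index 1, swap → [20, 3, 13, 11, 19, 5, 4]
  3 vs larger child 19 at index 4, swap → [20, 19, 13, 11, 3, 5, 4]
extract-max #4 returns 20:
  remove root 20; move last element 4 to root → [4, 19, 13, 11, 3, 5]
  4 vs larger child 19 at index 1, swap → [19, 4, 13, 11, 3, 5]
  4 vs larger child 11 at index 3, swap → [19, 11, 13, 4, 3, 5]
extract-max #5 returns 19:
  remove root 19; move last element 5 to root → [5, 11, 13, 4, 3]
  5 vs larger child 13 at index 2, swap → [13, 11, 5, 4, 3]

[13, 11, 5, 4, 3]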